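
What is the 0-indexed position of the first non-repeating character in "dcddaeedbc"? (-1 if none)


Input: dcddaeedbc
Character frequencies:
  'a': 1
  'b': 1
  'c': 2
  'd': 4
  'e': 2
Scanning left to right for freq == 1:
  Position 0 ('d'): freq=4, skip
  Position 1 ('c'): freq=2, skip
  Position 2 ('d'): freq=4, skip
  Position 3 ('d'): freq=4, skip
  Position 4 ('a'): unique! => answer = 4

4


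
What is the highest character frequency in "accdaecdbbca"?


Input: accdaecdbbca
Character counts:
  'a': 3
  'b': 2
  'c': 4
  'd': 2
  'e': 1
Maximum frequency: 4

4


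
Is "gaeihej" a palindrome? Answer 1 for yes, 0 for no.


Input: gaeihej
Reversed: jehieag
  Compare pos 0 ('g') with pos 6 ('j'): MISMATCH
  Compare pos 1 ('a') with pos 5 ('e'): MISMATCH
  Compare pos 2 ('e') with pos 4 ('h'): MISMATCH
Result: not a palindrome

0


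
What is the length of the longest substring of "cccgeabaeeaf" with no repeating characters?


Input: "cccgeabaeeaf"
Sliding window (track last position of each char):
  Position 0 ('c'): window [0,0] length 1 -- new best
  Position 1 ('c'): repeat (last at 0), move window start to 1
  Position 1 ('c'): window [1,1] length 1
  Position 2 ('c'): repeat (last at 1), move window start to 2
  Position 2 ('c'): window [2,2] length 1
  Position 3 ('g'): window [2,3] length 2 -- new best
  Position 4 ('e'): window [2,4] length 3 -- new best
  Position 5 ('a'): window [2,5] length 4 -- new best
  Position 6 ('b'): window [2,6] length 5 -- new best
  Position 7 ('a'): repeat (last at 5), move window start to 6
  Position 7 ('a'): window [6,7] length 2
  Position 8 ('e'): window [6,8] length 3
  Position 9 ('e'): repeat (last at 8), move window start to 9
  Position 9 ('e'): window [9,9] length 1
  Position 10 ('a'): window [9,10] length 2
  Position 11 ('f'): window [9,11] length 3
Longest substring with no repeats: "cgeab" with length 5

5


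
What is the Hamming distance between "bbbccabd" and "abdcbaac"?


Comparing "bbbccabd" and "abdcbaac" position by position:
  Position 0: 'b' vs 'a' => differ
  Position 1: 'b' vs 'b' => same
  Position 2: 'b' vs 'd' => differ
  Position 3: 'c' vs 'c' => same
  Position 4: 'c' vs 'b' => differ
  Position 5: 'a' vs 'a' => same
  Position 6: 'b' vs 'a' => differ
  Position 7: 'd' vs 'c' => differ
Total differences (Hamming distance): 5

5


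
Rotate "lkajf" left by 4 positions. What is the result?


Input: "lkajf", rotate left by 4
First 4 characters: "lkaj"
Remaining characters: "f"
Concatenate remaining + first: "f" + "lkaj" = "flkaj"

flkaj


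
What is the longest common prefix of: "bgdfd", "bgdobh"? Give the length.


Words: bgdfd, bgdobh
  Position 0: all 'b' => match
  Position 1: all 'g' => match
  Position 2: all 'd' => match
  Position 3: ('f', 'o') => mismatch, stop
LCP = "bgd" (length 3)

3


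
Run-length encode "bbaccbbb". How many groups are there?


Input: bbaccbbb
Scanning for consecutive runs:
  Group 1: 'b' x 2 (positions 0-1)
  Group 2: 'a' x 1 (positions 2-2)
  Group 3: 'c' x 2 (positions 3-4)
  Group 4: 'b' x 3 (positions 5-7)
Total groups: 4

4


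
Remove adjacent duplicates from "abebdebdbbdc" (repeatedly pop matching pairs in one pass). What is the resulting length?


Input: abebdebdbbdc
Stack-based adjacent duplicate removal:
  Read 'a': push. Stack: a
  Read 'b': push. Stack: ab
  Read 'e': push. Stack: abe
  Read 'b': push. Stack: abeb
  Read 'd': push. Stack: abebd
  Read 'e': push. Stack: abebde
  Read 'b': push. Stack: abebdeb
  Read 'd': push. Stack: abebdebd
  Read 'b': push. Stack: abebdebdb
  Read 'b': matches stack top 'b' => pop. Stack: abebdebd
  Read 'd': matches stack top 'd' => pop. Stack: abebdeb
  Read 'c': push. Stack: abebdebc
Final stack: "abebdebc" (length 8)

8


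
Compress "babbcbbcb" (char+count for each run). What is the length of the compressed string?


Input: babbcbbcb
Runs:
  'b' x 1 => "b1"
  'a' x 1 => "a1"
  'b' x 2 => "b2"
  'c' x 1 => "c1"
  'b' x 2 => "b2"
  'c' x 1 => "c1"
  'b' x 1 => "b1"
Compressed: "b1a1b2c1b2c1b1"
Compressed length: 14

14


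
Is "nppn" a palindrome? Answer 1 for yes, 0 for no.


Input: nppn
Reversed: nppn
  Compare pos 0 ('n') with pos 3 ('n'): match
  Compare pos 1 ('p') with pos 2 ('p'): match
Result: palindrome

1


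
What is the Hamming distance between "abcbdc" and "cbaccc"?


Comparing "abcbdc" and "cbaccc" position by position:
  Position 0: 'a' vs 'c' => differ
  Position 1: 'b' vs 'b' => same
  Position 2: 'c' vs 'a' => differ
  Position 3: 'b' vs 'c' => differ
  Position 4: 'd' vs 'c' => differ
  Position 5: 'c' vs 'c' => same
Total differences (Hamming distance): 4

4


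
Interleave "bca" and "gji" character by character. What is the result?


Interleaving "bca" and "gji":
  Position 0: 'b' from first, 'g' from second => "bg"
  Position 1: 'c' from first, 'j' from second => "cj"
  Position 2: 'a' from first, 'i' from second => "ai"
Result: bgcjai

bgcjai


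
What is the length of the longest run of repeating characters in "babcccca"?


Input: "babcccca"
Scanning for longest run:
  Position 1 ('a'): new char, reset run to 1
  Position 2 ('b'): new char, reset run to 1
  Position 3 ('c'): new char, reset run to 1
  Position 4 ('c'): continues run of 'c', length=2
  Position 5 ('c'): continues run of 'c', length=3
  Position 6 ('c'): continues run of 'c', length=4
  Position 7 ('a'): new char, reset run to 1
Longest run: 'c' with length 4

4


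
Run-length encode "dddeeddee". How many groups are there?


Input: dddeeddee
Scanning for consecutive runs:
  Group 1: 'd' x 3 (positions 0-2)
  Group 2: 'e' x 2 (positions 3-4)
  Group 3: 'd' x 2 (positions 5-6)
  Group 4: 'e' x 2 (positions 7-8)
Total groups: 4

4


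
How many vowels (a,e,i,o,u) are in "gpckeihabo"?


Input: gpckeihabo
Checking each character:
  'g' at position 0: consonant
  'p' at position 1: consonant
  'c' at position 2: consonant
  'k' at position 3: consonant
  'e' at position 4: vowel (running total: 1)
  'i' at position 5: vowel (running total: 2)
  'h' at position 6: consonant
  'a' at position 7: vowel (running total: 3)
  'b' at position 8: consonant
  'o' at position 9: vowel (running total: 4)
Total vowels: 4

4


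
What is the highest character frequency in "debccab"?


Input: debccab
Character counts:
  'a': 1
  'b': 2
  'c': 2
  'd': 1
  'e': 1
Maximum frequency: 2

2


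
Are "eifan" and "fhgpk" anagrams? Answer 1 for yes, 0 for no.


Strings: "eifan", "fhgpk"
Sorted first:  aefin
Sorted second: fghkp
Differ at position 0: 'a' vs 'f' => not anagrams

0


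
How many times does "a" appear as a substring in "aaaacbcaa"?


Searching for "a" in "aaaacbcaa"
Scanning each position:
  Position 0: "a" => MATCH
  Position 1: "a" => MATCH
  Position 2: "a" => MATCH
  Position 3: "a" => MATCH
  Position 4: "c" => no
  Position 5: "b" => no
  Position 6: "c" => no
  Position 7: "a" => MATCH
  Position 8: "a" => MATCH
Total occurrences: 6

6


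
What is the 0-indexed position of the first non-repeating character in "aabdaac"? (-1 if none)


Input: aabdaac
Character frequencies:
  'a': 4
  'b': 1
  'c': 1
  'd': 1
Scanning left to right for freq == 1:
  Position 0 ('a'): freq=4, skip
  Position 1 ('a'): freq=4, skip
  Position 2 ('b'): unique! => answer = 2

2


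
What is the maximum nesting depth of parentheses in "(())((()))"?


Input: "(())((()))"
Tracking depth:
  Position 0 '(': depth becomes 1
  Position 1 '(': depth becomes 2
  Position 2 ')': depth becomes 1
  Position 3 ')': depth becomes 0
  Position 4 '(': depth becomes 1
  Position 5 '(': depth becomes 2
  Position 6 '(': depth becomes 3
  Position 7 ')': depth becomes 2
  Position 8 ')': depth becomes 1
  Position 9 ')': depth becomes 0
Maximum depth reached: 3

3


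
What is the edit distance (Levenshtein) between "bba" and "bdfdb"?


Computing edit distance: "bba" -> "bdfdb"
DP table:
           b    d    f    d    b
      0    1    2    3    4    5
  b   1    0    1    2    3    4
  b   2    1    1    2    3    3
  a   3    2    2    2    3    4
Edit distance = dp[3][5] = 4

4


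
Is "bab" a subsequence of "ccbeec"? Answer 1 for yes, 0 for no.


Check if "bab" is a subsequence of "ccbeec"
Greedy scan:
  Position 0 ('c'): no match needed
  Position 1 ('c'): no match needed
  Position 2 ('b'): matches sub[0] = 'b'
  Position 3 ('e'): no match needed
  Position 4 ('e'): no match needed
  Position 5 ('c'): no match needed
Only matched 1/3 characters => not a subsequence

0


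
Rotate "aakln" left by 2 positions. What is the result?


Input: "aakln", rotate left by 2
First 2 characters: "aa"
Remaining characters: "kln"
Concatenate remaining + first: "kln" + "aa" = "klnaa"

klnaa


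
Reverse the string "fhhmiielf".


Input: fhhmiielf
Reading characters right to left:
  Position 8: 'f'
  Position 7: 'l'
  Position 6: 'e'
  Position 5: 'i'
  Position 4: 'i'
  Position 3: 'm'
  Position 2: 'h'
  Position 1: 'h'
  Position 0: 'f'
Reversed: fleiimhhf

fleiimhhf


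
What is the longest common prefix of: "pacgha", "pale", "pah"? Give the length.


Words: pacgha, pale, pah
  Position 0: all 'p' => match
  Position 1: all 'a' => match
  Position 2: ('c', 'l', 'h') => mismatch, stop
LCP = "pa" (length 2)

2


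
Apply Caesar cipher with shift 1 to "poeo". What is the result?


Caesar cipher: shift "poeo" by 1
  'p' (pos 15) + 1 = pos 16 = 'q'
  'o' (pos 14) + 1 = pos 15 = 'p'
  'e' (pos 4) + 1 = pos 5 = 'f'
  'o' (pos 14) + 1 = pos 15 = 'p'
Result: qpfp

qpfp


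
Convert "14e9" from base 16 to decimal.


Input: "14e9" in base 16
Positional expansion:
  Digit '1' (value 1) x 16^3 = 4096
  Digit '4' (value 4) x 16^2 = 1024
  Digit 'e' (value 14) x 16^1 = 224
  Digit '9' (value 9) x 16^0 = 9
Sum = 5353

5353


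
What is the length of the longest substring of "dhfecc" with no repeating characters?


Input: "dhfecc"
Sliding window (track last position of each char):
  Position 0 ('d'): window [0,0] length 1 -- new best
  Position 1 ('h'): window [0,1] length 2 -- new best
  Position 2 ('f'): window [0,2] length 3 -- new best
  Position 3 ('e'): window [0,3] length 4 -- new best
  Position 4 ('c'): window [0,4] length 5 -- new best
  Position 5 ('c'): repeat (last at 4), move window start to 5
  Position 5 ('c'): window [5,5] length 1
Longest substring with no repeats: "dhfec" with length 5

5


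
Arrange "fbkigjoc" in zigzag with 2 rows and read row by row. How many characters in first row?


Zigzag "fbkigjoc" into 2 rows:
Placing characters:
  'f' => row 0
  'b' => row 1
  'k' => row 0
  'i' => row 1
  'g' => row 0
  'j' => row 1
  'o' => row 0
  'c' => row 1
Rows:
  Row 0: "fkgo"
  Row 1: "bijc"
First row length: 4

4


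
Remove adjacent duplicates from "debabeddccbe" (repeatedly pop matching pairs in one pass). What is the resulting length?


Input: debabeddccbe
Stack-based adjacent duplicate removal:
  Read 'd': push. Stack: d
  Read 'e': push. Stack: de
  Read 'b': push. Stack: deb
  Read 'a': push. Stack: deba
  Read 'b': push. Stack: debab
  Read 'e': push. Stack: debabe
  Read 'd': push. Stack: debabed
  Read 'd': matches stack top 'd' => pop. Stack: debabe
  Read 'c': push. Stack: debabec
  Read 'c': matches stack top 'c' => pop. Stack: debabe
  Read 'b': push. Stack: debabeb
  Read 'e': push. Stack: debabebe
Final stack: "debabebe" (length 8)

8


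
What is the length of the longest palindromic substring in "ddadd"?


Input: "ddadd"
Checking substrings for palindromes:
  [0:5] "ddadd" (len 5) => palindrome
  [1:4] "dad" (len 3) => palindrome
  [0:2] "dd" (len 2) => palindrome
  [3:5] "dd" (len 2) => palindrome
Longest palindromic substring: "ddadd" with length 5

5


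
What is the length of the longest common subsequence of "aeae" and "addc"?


LCS of "aeae" and "addc"
DP table:
           a    d    d    c
      0    0    0    0    0
  a   0    1    1    1    1
  e   0    1    1    1    1
  a   0    1    1    1    1
  e   0    1    1    1    1
LCS length = dp[4][4] = 1

1


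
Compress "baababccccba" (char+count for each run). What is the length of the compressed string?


Input: baababccccba
Runs:
  'b' x 1 => "b1"
  'a' x 2 => "a2"
  'b' x 1 => "b1"
  'a' x 1 => "a1"
  'b' x 1 => "b1"
  'c' x 4 => "c4"
  'b' x 1 => "b1"
  'a' x 1 => "a1"
Compressed: "b1a2b1a1b1c4b1a1"
Compressed length: 16

16


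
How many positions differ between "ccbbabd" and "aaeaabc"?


Comparing "ccbbabd" and "aaeaabc" position by position:
  Position 0: 'c' vs 'a' => DIFFER
  Position 1: 'c' vs 'a' => DIFFER
  Position 2: 'b' vs 'e' => DIFFER
  Position 3: 'b' vs 'a' => DIFFER
  Position 4: 'a' vs 'a' => same
  Position 5: 'b' vs 'b' => same
  Position 6: 'd' vs 'c' => DIFFER
Positions that differ: 5

5


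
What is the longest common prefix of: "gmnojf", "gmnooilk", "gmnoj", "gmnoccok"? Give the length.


Words: gmnojf, gmnooilk, gmnoj, gmnoccok
  Position 0: all 'g' => match
  Position 1: all 'm' => match
  Position 2: all 'n' => match
  Position 3: all 'o' => match
  Position 4: ('j', 'o', 'j', 'c') => mismatch, stop
LCP = "gmno" (length 4)

4


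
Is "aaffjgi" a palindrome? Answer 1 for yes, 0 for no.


Input: aaffjgi
Reversed: igjffaa
  Compare pos 0 ('a') with pos 6 ('i'): MISMATCH
  Compare pos 1 ('a') with pos 5 ('g'): MISMATCH
  Compare pos 2 ('f') with pos 4 ('j'): MISMATCH
Result: not a palindrome

0


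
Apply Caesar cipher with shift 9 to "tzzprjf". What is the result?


Caesar cipher: shift "tzzprjf" by 9
  't' (pos 19) + 9 = pos 2 = 'c'
  'z' (pos 25) + 9 = pos 8 = 'i'
  'z' (pos 25) + 9 = pos 8 = 'i'
  'p' (pos 15) + 9 = pos 24 = 'y'
  'r' (pos 17) + 9 = pos 0 = 'a'
  'j' (pos 9) + 9 = pos 18 = 's'
  'f' (pos 5) + 9 = pos 14 = 'o'
Result: ciiyaso

ciiyaso


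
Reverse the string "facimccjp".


Input: facimccjp
Reading characters right to left:
  Position 8: 'p'
  Position 7: 'j'
  Position 6: 'c'
  Position 5: 'c'
  Position 4: 'm'
  Position 3: 'i'
  Position 2: 'c'
  Position 1: 'a'
  Position 0: 'f'
Reversed: pjccmicaf

pjccmicaf


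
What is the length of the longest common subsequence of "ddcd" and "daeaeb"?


LCS of "ddcd" and "daeaeb"
DP table:
           d    a    e    a    e    b
      0    0    0    0    0    0    0
  d   0    1    1    1    1    1    1
  d   0    1    1    1    1    1    1
  c   0    1    1    1    1    1    1
  d   0    1    1    1    1    1    1
LCS length = dp[4][6] = 1

1


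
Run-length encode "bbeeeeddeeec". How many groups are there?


Input: bbeeeeddeeec
Scanning for consecutive runs:
  Group 1: 'b' x 2 (positions 0-1)
  Group 2: 'e' x 4 (positions 2-5)
  Group 3: 'd' x 2 (positions 6-7)
  Group 4: 'e' x 3 (positions 8-10)
  Group 5: 'c' x 1 (positions 11-11)
Total groups: 5

5


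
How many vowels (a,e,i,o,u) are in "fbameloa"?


Input: fbameloa
Checking each character:
  'f' at position 0: consonant
  'b' at position 1: consonant
  'a' at position 2: vowel (running total: 1)
  'm' at position 3: consonant
  'e' at position 4: vowel (running total: 2)
  'l' at position 5: consonant
  'o' at position 6: vowel (running total: 3)
  'a' at position 7: vowel (running total: 4)
Total vowels: 4

4


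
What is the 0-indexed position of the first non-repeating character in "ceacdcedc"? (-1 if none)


Input: ceacdcedc
Character frequencies:
  'a': 1
  'c': 4
  'd': 2
  'e': 2
Scanning left to right for freq == 1:
  Position 0 ('c'): freq=4, skip
  Position 1 ('e'): freq=2, skip
  Position 2 ('a'): unique! => answer = 2

2


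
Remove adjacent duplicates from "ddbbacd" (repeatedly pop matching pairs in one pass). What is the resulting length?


Input: ddbbacd
Stack-based adjacent duplicate removal:
  Read 'd': push. Stack: d
  Read 'd': matches stack top 'd' => pop. Stack: (empty)
  Read 'b': push. Stack: b
  Read 'b': matches stack top 'b' => pop. Stack: (empty)
  Read 'a': push. Stack: a
  Read 'c': push. Stack: ac
  Read 'd': push. Stack: acd
Final stack: "acd" (length 3)

3


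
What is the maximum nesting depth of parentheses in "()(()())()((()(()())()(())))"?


Input: "()(()())()((()(()())()(())))"
Tracking depth:
  Position 0 '(': depth becomes 1
  Position 1 ')': depth becomes 0
  Position 2 '(': depth becomes 1
  Position 3 '(': depth becomes 2
  Position 4 ')': depth becomes 1
  Position 5 '(': depth becomes 2
  Position 6 ')': depth becomes 1
  Position 7 ')': depth becomes 0
  Position 8 '(': depth becomes 1
  Position 9 ')': depth becomes 0
  Position 10 '(': depth becomes 1
  Position 11 '(': depth becomes 2
  Position 12 '(': depth becomes 3
  Position 13 ')': depth becomes 2
  Position 14 '(': depth becomes 3
  Position 15 '(': depth becomes 4
  Position 16 ')': depth becomes 3
  Position 17 '(': depth becomes 4
  Position 18 ')': depth becomes 3
  Position 19 ')': depth becomes 2
  Position 20 '(': depth becomes 3
  Position 21 ')': depth becomes 2
  Position 22 '(': depth becomes 3
  Position 23 '(': depth becomes 4
  Position 24 ')': depth becomes 3
  Position 25 ')': depth becomes 2
  Position 26 ')': depth becomes 1
  Position 27 ')': depth becomes 0
Maximum depth reached: 4

4


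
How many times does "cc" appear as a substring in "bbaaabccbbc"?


Searching for "cc" in "bbaaabccbbc"
Scanning each position:
  Position 0: "bb" => no
  Position 1: "ba" => no
  Position 2: "aa" => no
  Position 3: "aa" => no
  Position 4: "ab" => no
  Position 5: "bc" => no
  Position 6: "cc" => MATCH
  Position 7: "cb" => no
  Position 8: "bb" => no
  Position 9: "bc" => no
Total occurrences: 1

1


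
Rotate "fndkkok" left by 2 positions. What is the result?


Input: "fndkkok", rotate left by 2
First 2 characters: "fn"
Remaining characters: "dkkok"
Concatenate remaining + first: "dkkok" + "fn" = "dkkokfn"

dkkokfn


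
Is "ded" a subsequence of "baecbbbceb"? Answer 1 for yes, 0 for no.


Check if "ded" is a subsequence of "baecbbbceb"
Greedy scan:
  Position 0 ('b'): no match needed
  Position 1 ('a'): no match needed
  Position 2 ('e'): no match needed
  Position 3 ('c'): no match needed
  Position 4 ('b'): no match needed
  Position 5 ('b'): no match needed
  Position 6 ('b'): no match needed
  Position 7 ('c'): no match needed
  Position 8 ('e'): no match needed
  Position 9 ('b'): no match needed
Only matched 0/3 characters => not a subsequence

0


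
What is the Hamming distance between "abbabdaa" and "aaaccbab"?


Comparing "abbabdaa" and "aaaccbab" position by position:
  Position 0: 'a' vs 'a' => same
  Position 1: 'b' vs 'a' => differ
  Position 2: 'b' vs 'a' => differ
  Position 3: 'a' vs 'c' => differ
  Position 4: 'b' vs 'c' => differ
  Position 5: 'd' vs 'b' => differ
  Position 6: 'a' vs 'a' => same
  Position 7: 'a' vs 'b' => differ
Total differences (Hamming distance): 6

6


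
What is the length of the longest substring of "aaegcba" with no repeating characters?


Input: "aaegcba"
Sliding window (track last position of each char):
  Position 0 ('a'): window [0,0] length 1 -- new best
  Position 1 ('a'): repeat (last at 0), move window start to 1
  Position 1 ('a'): window [1,1] length 1
  Position 2 ('e'): window [1,2] length 2 -- new best
  Position 3 ('g'): window [1,3] length 3 -- new best
  Position 4 ('c'): window [1,4] length 4 -- new best
  Position 5 ('b'): window [1,5] length 5 -- new best
  Position 6 ('a'): repeat (last at 1), move window start to 2
  Position 6 ('a'): window [2,6] length 5
Longest substring with no repeats: "aegcb" with length 5

5


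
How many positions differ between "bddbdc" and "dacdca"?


Comparing "bddbdc" and "dacdca" position by position:
  Position 0: 'b' vs 'd' => DIFFER
  Position 1: 'd' vs 'a' => DIFFER
  Position 2: 'd' vs 'c' => DIFFER
  Position 3: 'b' vs 'd' => DIFFER
  Position 4: 'd' vs 'c' => DIFFER
  Position 5: 'c' vs 'a' => DIFFER
Positions that differ: 6

6


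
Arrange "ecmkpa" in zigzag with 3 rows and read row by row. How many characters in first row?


Zigzag "ecmkpa" into 3 rows:
Placing characters:
  'e' => row 0
  'c' => row 1
  'm' => row 2
  'k' => row 1
  'p' => row 0
  'a' => row 1
Rows:
  Row 0: "ep"
  Row 1: "cka"
  Row 2: "m"
First row length: 2

2


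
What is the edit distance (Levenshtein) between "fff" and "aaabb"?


Computing edit distance: "fff" -> "aaabb"
DP table:
           a    a    a    b    b
      0    1    2    3    4    5
  f   1    1    2    3    4    5
  f   2    2    2    3    4    5
  f   3    3    3    3    4    5
Edit distance = dp[3][5] = 5

5


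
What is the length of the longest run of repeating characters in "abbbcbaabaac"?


Input: "abbbcbaabaac"
Scanning for longest run:
  Position 1 ('b'): new char, reset run to 1
  Position 2 ('b'): continues run of 'b', length=2
  Position 3 ('b'): continues run of 'b', length=3
  Position 4 ('c'): new char, reset run to 1
  Position 5 ('b'): new char, reset run to 1
  Position 6 ('a'): new char, reset run to 1
  Position 7 ('a'): continues run of 'a', length=2
  Position 8 ('b'): new char, reset run to 1
  Position 9 ('a'): new char, reset run to 1
  Position 10 ('a'): continues run of 'a', length=2
  Position 11 ('c'): new char, reset run to 1
Longest run: 'b' with length 3

3


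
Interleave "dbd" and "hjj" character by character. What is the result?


Interleaving "dbd" and "hjj":
  Position 0: 'd' from first, 'h' from second => "dh"
  Position 1: 'b' from first, 'j' from second => "bj"
  Position 2: 'd' from first, 'j' from second => "dj"
Result: dhbjdj

dhbjdj


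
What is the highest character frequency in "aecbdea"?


Input: aecbdea
Character counts:
  'a': 2
  'b': 1
  'c': 1
  'd': 1
  'e': 2
Maximum frequency: 2

2


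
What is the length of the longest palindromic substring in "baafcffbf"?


Input: "baafcffbf"
Checking substrings for palindromes:
  [3:6] "fcf" (len 3) => palindrome
  [6:9] "fbf" (len 3) => palindrome
  [1:3] "aa" (len 2) => palindrome
  [5:7] "ff" (len 2) => palindrome
Longest palindromic substring: "fcf" with length 3

3


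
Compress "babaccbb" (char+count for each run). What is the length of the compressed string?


Input: babaccbb
Runs:
  'b' x 1 => "b1"
  'a' x 1 => "a1"
  'b' x 1 => "b1"
  'a' x 1 => "a1"
  'c' x 2 => "c2"
  'b' x 2 => "b2"
Compressed: "b1a1b1a1c2b2"
Compressed length: 12

12


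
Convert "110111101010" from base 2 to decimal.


Input: "110111101010" in base 2
Positional expansion:
  Digit '1' (value 1) x 2^11 = 2048
  Digit '1' (value 1) x 2^10 = 1024
  Digit '0' (value 0) x 2^9 = 0
  Digit '1' (value 1) x 2^8 = 256
  Digit '1' (value 1) x 2^7 = 128
  Digit '1' (value 1) x 2^6 = 64
  Digit '1' (value 1) x 2^5 = 32
  Digit '0' (value 0) x 2^4 = 0
  Digit '1' (value 1) x 2^3 = 8
  Digit '0' (value 0) x 2^2 = 0
  Digit '1' (value 1) x 2^1 = 2
  Digit '0' (value 0) x 2^0 = 0
Sum = 3562

3562


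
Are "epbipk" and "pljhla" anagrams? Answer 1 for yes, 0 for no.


Strings: "epbipk", "pljhla"
Sorted first:  beikpp
Sorted second: ahjllp
Differ at position 0: 'b' vs 'a' => not anagrams

0


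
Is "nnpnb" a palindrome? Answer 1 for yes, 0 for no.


Input: nnpnb
Reversed: bnpnn
  Compare pos 0 ('n') with pos 4 ('b'): MISMATCH
  Compare pos 1 ('n') with pos 3 ('n'): match
Result: not a palindrome

0


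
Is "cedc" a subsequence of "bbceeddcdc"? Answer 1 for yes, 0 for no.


Check if "cedc" is a subsequence of "bbceeddcdc"
Greedy scan:
  Position 0 ('b'): no match needed
  Position 1 ('b'): no match needed
  Position 2 ('c'): matches sub[0] = 'c'
  Position 3 ('e'): matches sub[1] = 'e'
  Position 4 ('e'): no match needed
  Position 5 ('d'): matches sub[2] = 'd'
  Position 6 ('d'): no match needed
  Position 7 ('c'): matches sub[3] = 'c'
  Position 8 ('d'): no match needed
  Position 9 ('c'): no match needed
All 4 characters matched => is a subsequence

1


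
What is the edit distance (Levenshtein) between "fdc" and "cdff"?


Computing edit distance: "fdc" -> "cdff"
DP table:
           c    d    f    f
      0    1    2    3    4
  f   1    1    2    2    3
  d   2    2    1    2    3
  c   3    2    2    2    3
Edit distance = dp[3][4] = 3

3


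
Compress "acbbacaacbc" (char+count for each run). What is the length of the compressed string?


Input: acbbacaacbc
Runs:
  'a' x 1 => "a1"
  'c' x 1 => "c1"
  'b' x 2 => "b2"
  'a' x 1 => "a1"
  'c' x 1 => "c1"
  'a' x 2 => "a2"
  'c' x 1 => "c1"
  'b' x 1 => "b1"
  'c' x 1 => "c1"
Compressed: "a1c1b2a1c1a2c1b1c1"
Compressed length: 18

18


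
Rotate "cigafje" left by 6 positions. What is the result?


Input: "cigafje", rotate left by 6
First 6 characters: "cigafj"
Remaining characters: "e"
Concatenate remaining + first: "e" + "cigafj" = "ecigafj"

ecigafj


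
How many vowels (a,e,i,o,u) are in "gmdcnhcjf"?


Input: gmdcnhcjf
Checking each character:
  'g' at position 0: consonant
  'm' at position 1: consonant
  'd' at position 2: consonant
  'c' at position 3: consonant
  'n' at position 4: consonant
  'h' at position 5: consonant
  'c' at position 6: consonant
  'j' at position 7: consonant
  'f' at position 8: consonant
Total vowels: 0

0


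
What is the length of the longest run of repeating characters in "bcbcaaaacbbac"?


Input: "bcbcaaaacbbac"
Scanning for longest run:
  Position 1 ('c'): new char, reset run to 1
  Position 2 ('b'): new char, reset run to 1
  Position 3 ('c'): new char, reset run to 1
  Position 4 ('a'): new char, reset run to 1
  Position 5 ('a'): continues run of 'a', length=2
  Position 6 ('a'): continues run of 'a', length=3
  Position 7 ('a'): continues run of 'a', length=4
  Position 8 ('c'): new char, reset run to 1
  Position 9 ('b'): new char, reset run to 1
  Position 10 ('b'): continues run of 'b', length=2
  Position 11 ('a'): new char, reset run to 1
  Position 12 ('c'): new char, reset run to 1
Longest run: 'a' with length 4

4


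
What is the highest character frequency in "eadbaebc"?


Input: eadbaebc
Character counts:
  'a': 2
  'b': 2
  'c': 1
  'd': 1
  'e': 2
Maximum frequency: 2

2


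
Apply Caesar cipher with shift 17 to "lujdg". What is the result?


Caesar cipher: shift "lujdg" by 17
  'l' (pos 11) + 17 = pos 2 = 'c'
  'u' (pos 20) + 17 = pos 11 = 'l'
  'j' (pos 9) + 17 = pos 0 = 'a'
  'd' (pos 3) + 17 = pos 20 = 'u'
  'g' (pos 6) + 17 = pos 23 = 'x'
Result: claux

claux


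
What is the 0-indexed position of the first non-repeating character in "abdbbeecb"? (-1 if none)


Input: abdbbeecb
Character frequencies:
  'a': 1
  'b': 4
  'c': 1
  'd': 1
  'e': 2
Scanning left to right for freq == 1:
  Position 0 ('a'): unique! => answer = 0

0


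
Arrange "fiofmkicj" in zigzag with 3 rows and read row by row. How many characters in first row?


Zigzag "fiofmkicj" into 3 rows:
Placing characters:
  'f' => row 0
  'i' => row 1
  'o' => row 2
  'f' => row 1
  'm' => row 0
  'k' => row 1
  'i' => row 2
  'c' => row 1
  'j' => row 0
Rows:
  Row 0: "fmj"
  Row 1: "ifkc"
  Row 2: "oi"
First row length: 3

3


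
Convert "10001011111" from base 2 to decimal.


Input: "10001011111" in base 2
Positional expansion:
  Digit '1' (value 1) x 2^10 = 1024
  Digit '0' (value 0) x 2^9 = 0
  Digit '0' (value 0) x 2^8 = 0
  Digit '0' (value 0) x 2^7 = 0
  Digit '1' (value 1) x 2^6 = 64
  Digit '0' (value 0) x 2^5 = 0
  Digit '1' (value 1) x 2^4 = 16
  Digit '1' (value 1) x 2^3 = 8
  Digit '1' (value 1) x 2^2 = 4
  Digit '1' (value 1) x 2^1 = 2
  Digit '1' (value 1) x 2^0 = 1
Sum = 1119

1119


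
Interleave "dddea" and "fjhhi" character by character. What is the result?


Interleaving "dddea" and "fjhhi":
  Position 0: 'd' from first, 'f' from second => "df"
  Position 1: 'd' from first, 'j' from second => "dj"
  Position 2: 'd' from first, 'h' from second => "dh"
  Position 3: 'e' from first, 'h' from second => "eh"
  Position 4: 'a' from first, 'i' from second => "ai"
Result: dfdjdhehai

dfdjdhehai


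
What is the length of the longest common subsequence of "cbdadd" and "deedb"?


LCS of "cbdadd" and "deedb"
DP table:
           d    e    e    d    b
      0    0    0    0    0    0
  c   0    0    0    0    0    0
  b   0    0    0    0    0    1
  d   0    1    1    1    1    1
  a   0    1    1    1    1    1
  d   0    1    1    1    2    2
  d   0    1    1    1    2    2
LCS length = dp[6][5] = 2

2


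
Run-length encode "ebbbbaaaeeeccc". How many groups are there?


Input: ebbbbaaaeeeccc
Scanning for consecutive runs:
  Group 1: 'e' x 1 (positions 0-0)
  Group 2: 'b' x 4 (positions 1-4)
  Group 3: 'a' x 3 (positions 5-7)
  Group 4: 'e' x 3 (positions 8-10)
  Group 5: 'c' x 3 (positions 11-13)
Total groups: 5

5


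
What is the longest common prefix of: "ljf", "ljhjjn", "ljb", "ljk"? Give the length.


Words: ljf, ljhjjn, ljb, ljk
  Position 0: all 'l' => match
  Position 1: all 'j' => match
  Position 2: ('f', 'h', 'b', 'k') => mismatch, stop
LCP = "lj" (length 2)

2


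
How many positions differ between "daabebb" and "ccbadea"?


Comparing "daabebb" and "ccbadea" position by position:
  Position 0: 'd' vs 'c' => DIFFER
  Position 1: 'a' vs 'c' => DIFFER
  Position 2: 'a' vs 'b' => DIFFER
  Position 3: 'b' vs 'a' => DIFFER
  Position 4: 'e' vs 'd' => DIFFER
  Position 5: 'b' vs 'e' => DIFFER
  Position 6: 'b' vs 'a' => DIFFER
Positions that differ: 7

7


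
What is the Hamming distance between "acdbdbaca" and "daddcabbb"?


Comparing "acdbdbaca" and "daddcabbb" position by position:
  Position 0: 'a' vs 'd' => differ
  Position 1: 'c' vs 'a' => differ
  Position 2: 'd' vs 'd' => same
  Position 3: 'b' vs 'd' => differ
  Position 4: 'd' vs 'c' => differ
  Position 5: 'b' vs 'a' => differ
  Position 6: 'a' vs 'b' => differ
  Position 7: 'c' vs 'b' => differ
  Position 8: 'a' vs 'b' => differ
Total differences (Hamming distance): 8

8


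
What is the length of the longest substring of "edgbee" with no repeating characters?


Input: "edgbee"
Sliding window (track last position of each char):
  Position 0 ('e'): window [0,0] length 1 -- new best
  Position 1 ('d'): window [0,1] length 2 -- new best
  Position 2 ('g'): window [0,2] length 3 -- new best
  Position 3 ('b'): window [0,3] length 4 -- new best
  Position 4 ('e'): repeat (last at 0), move window start to 1
  Position 4 ('e'): window [1,4] length 4
  Position 5 ('e'): repeat (last at 4), move window start to 5
  Position 5 ('e'): window [5,5] length 1
Longest substring with no repeats: "edgb" with length 4

4


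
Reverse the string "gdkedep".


Input: gdkedep
Reading characters right to left:
  Position 6: 'p'
  Position 5: 'e'
  Position 4: 'd'
  Position 3: 'e'
  Position 2: 'k'
  Position 1: 'd'
  Position 0: 'g'
Reversed: pedekdg

pedekdg


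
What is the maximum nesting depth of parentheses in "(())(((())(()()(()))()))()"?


Input: "(())(((())(()()(()))()))()"
Tracking depth:
  Position 0 '(': depth becomes 1
  Position 1 '(': depth becomes 2
  Position 2 ')': depth becomes 1
  Position 3 ')': depth becomes 0
  Position 4 '(': depth becomes 1
  Position 5 '(': depth becomes 2
  Position 6 '(': depth becomes 3
  Position 7 '(': depth becomes 4
  Position 8 ')': depth becomes 3
  Position 9 ')': depth becomes 2
  Position 10 '(': depth becomes 3
  Position 11 '(': depth becomes 4
  Position 12 ')': depth becomes 3
  Position 13 '(': depth becomes 4
  Position 14 ')': depth becomes 3
  Position 15 '(': depth becomes 4
  Position 16 '(': depth becomes 5
  Position 17 ')': depth becomes 4
  Position 18 ')': depth becomes 3
  Position 19 ')': depth becomes 2
  Position 20 '(': depth becomes 3
  Position 21 ')': depth becomes 2
  Position 22 ')': depth becomes 1
  Position 23 ')': depth becomes 0
  Position 24 '(': depth becomes 1
  Position 25 ')': depth becomes 0
Maximum depth reached: 5

5


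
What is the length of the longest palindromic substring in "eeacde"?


Input: "eeacde"
Checking substrings for palindromes:
  [0:2] "ee" (len 2) => palindrome
Longest palindromic substring: "ee" with length 2

2


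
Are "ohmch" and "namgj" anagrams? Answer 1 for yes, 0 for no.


Strings: "ohmch", "namgj"
Sorted first:  chhmo
Sorted second: agjmn
Differ at position 0: 'c' vs 'a' => not anagrams

0


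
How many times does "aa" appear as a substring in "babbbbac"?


Searching for "aa" in "babbbbac"
Scanning each position:
  Position 0: "ba" => no
  Position 1: "ab" => no
  Position 2: "bb" => no
  Position 3: "bb" => no
  Position 4: "bb" => no
  Position 5: "ba" => no
  Position 6: "ac" => no
Total occurrences: 0

0


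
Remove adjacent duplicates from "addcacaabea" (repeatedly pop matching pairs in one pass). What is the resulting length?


Input: addcacaabea
Stack-based adjacent duplicate removal:
  Read 'a': push. Stack: a
  Read 'd': push. Stack: ad
  Read 'd': matches stack top 'd' => pop. Stack: a
  Read 'c': push. Stack: ac
  Read 'a': push. Stack: aca
  Read 'c': push. Stack: acac
  Read 'a': push. Stack: acaca
  Read 'a': matches stack top 'a' => pop. Stack: acac
  Read 'b': push. Stack: acacb
  Read 'e': push. Stack: acacbe
  Read 'a': push. Stack: acacbea
Final stack: "acacbea" (length 7)

7


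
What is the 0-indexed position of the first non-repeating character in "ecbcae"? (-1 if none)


Input: ecbcae
Character frequencies:
  'a': 1
  'b': 1
  'c': 2
  'e': 2
Scanning left to right for freq == 1:
  Position 0 ('e'): freq=2, skip
  Position 1 ('c'): freq=2, skip
  Position 2 ('b'): unique! => answer = 2

2


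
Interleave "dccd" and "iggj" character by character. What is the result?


Interleaving "dccd" and "iggj":
  Position 0: 'd' from first, 'i' from second => "di"
  Position 1: 'c' from first, 'g' from second => "cg"
  Position 2: 'c' from first, 'g' from second => "cg"
  Position 3: 'd' from first, 'j' from second => "dj"
Result: dicgcgdj

dicgcgdj


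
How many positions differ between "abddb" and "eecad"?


Comparing "abddb" and "eecad" position by position:
  Position 0: 'a' vs 'e' => DIFFER
  Position 1: 'b' vs 'e' => DIFFER
  Position 2: 'd' vs 'c' => DIFFER
  Position 3: 'd' vs 'a' => DIFFER
  Position 4: 'b' vs 'd' => DIFFER
Positions that differ: 5

5


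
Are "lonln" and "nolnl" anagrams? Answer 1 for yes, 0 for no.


Strings: "lonln", "nolnl"
Sorted first:  llnno
Sorted second: llnno
Sorted forms match => anagrams

1


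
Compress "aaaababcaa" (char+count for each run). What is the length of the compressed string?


Input: aaaababcaa
Runs:
  'a' x 4 => "a4"
  'b' x 1 => "b1"
  'a' x 1 => "a1"
  'b' x 1 => "b1"
  'c' x 1 => "c1"
  'a' x 2 => "a2"
Compressed: "a4b1a1b1c1a2"
Compressed length: 12

12


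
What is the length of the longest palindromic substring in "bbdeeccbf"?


Input: "bbdeeccbf"
Checking substrings for palindromes:
  [0:2] "bb" (len 2) => palindrome
  [3:5] "ee" (len 2) => palindrome
  [5:7] "cc" (len 2) => palindrome
Longest palindromic substring: "bb" with length 2

2


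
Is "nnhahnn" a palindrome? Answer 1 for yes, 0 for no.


Input: nnhahnn
Reversed: nnhahnn
  Compare pos 0 ('n') with pos 6 ('n'): match
  Compare pos 1 ('n') with pos 5 ('n'): match
  Compare pos 2 ('h') with pos 4 ('h'): match
Result: palindrome

1


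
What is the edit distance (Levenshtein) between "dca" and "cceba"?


Computing edit distance: "dca" -> "cceba"
DP table:
           c    c    e    b    a
      0    1    2    3    4    5
  d   1    1    2    3    4    5
  c   2    1    1    2    3    4
  a   3    2    2    2    3    3
Edit distance = dp[3][5] = 3

3


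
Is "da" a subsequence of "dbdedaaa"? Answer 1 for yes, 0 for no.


Check if "da" is a subsequence of "dbdedaaa"
Greedy scan:
  Position 0 ('d'): matches sub[0] = 'd'
  Position 1 ('b'): no match needed
  Position 2 ('d'): no match needed
  Position 3 ('e'): no match needed
  Position 4 ('d'): no match needed
  Position 5 ('a'): matches sub[1] = 'a'
  Position 6 ('a'): no match needed
  Position 7 ('a'): no match needed
All 2 characters matched => is a subsequence

1


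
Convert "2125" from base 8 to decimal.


Input: "2125" in base 8
Positional expansion:
  Digit '2' (value 2) x 8^3 = 1024
  Digit '1' (value 1) x 8^2 = 64
  Digit '2' (value 2) x 8^1 = 16
  Digit '5' (value 5) x 8^0 = 5
Sum = 1109

1109


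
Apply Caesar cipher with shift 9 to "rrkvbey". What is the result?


Caesar cipher: shift "rrkvbey" by 9
  'r' (pos 17) + 9 = pos 0 = 'a'
  'r' (pos 17) + 9 = pos 0 = 'a'
  'k' (pos 10) + 9 = pos 19 = 't'
  'v' (pos 21) + 9 = pos 4 = 'e'
  'b' (pos 1) + 9 = pos 10 = 'k'
  'e' (pos 4) + 9 = pos 13 = 'n'
  'y' (pos 24) + 9 = pos 7 = 'h'
Result: aateknh

aateknh


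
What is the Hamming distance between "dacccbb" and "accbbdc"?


Comparing "dacccbb" and "accbbdc" position by position:
  Position 0: 'd' vs 'a' => differ
  Position 1: 'a' vs 'c' => differ
  Position 2: 'c' vs 'c' => same
  Position 3: 'c' vs 'b' => differ
  Position 4: 'c' vs 'b' => differ
  Position 5: 'b' vs 'd' => differ
  Position 6: 'b' vs 'c' => differ
Total differences (Hamming distance): 6

6


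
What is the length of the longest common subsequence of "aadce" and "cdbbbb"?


LCS of "aadce" and "cdbbbb"
DP table:
           c    d    b    b    b    b
      0    0    0    0    0    0    0
  a   0    0    0    0    0    0    0
  a   0    0    0    0    0    0    0
  d   0    0    1    1    1    1    1
  c   0    1    1    1    1    1    1
  e   0    1    1    1    1    1    1
LCS length = dp[5][6] = 1

1


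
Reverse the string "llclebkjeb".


Input: llclebkjeb
Reading characters right to left:
  Position 9: 'b'
  Position 8: 'e'
  Position 7: 'j'
  Position 6: 'k'
  Position 5: 'b'
  Position 4: 'e'
  Position 3: 'l'
  Position 2: 'c'
  Position 1: 'l'
  Position 0: 'l'
Reversed: bejkbelcll

bejkbelcll


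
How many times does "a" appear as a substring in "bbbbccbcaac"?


Searching for "a" in "bbbbccbcaac"
Scanning each position:
  Position 0: "b" => no
  Position 1: "b" => no
  Position 2: "b" => no
  Position 3: "b" => no
  Position 4: "c" => no
  Position 5: "c" => no
  Position 6: "b" => no
  Position 7: "c" => no
  Position 8: "a" => MATCH
  Position 9: "a" => MATCH
  Position 10: "c" => no
Total occurrences: 2

2


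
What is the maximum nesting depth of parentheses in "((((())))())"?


Input: "((((())))())"
Tracking depth:
  Position 0 '(': depth becomes 1
  Position 1 '(': depth becomes 2
  Position 2 '(': depth becomes 3
  Position 3 '(': depth becomes 4
  Position 4 '(': depth becomes 5
  Position 5 ')': depth becomes 4
  Position 6 ')': depth becomes 3
  Position 7 ')': depth becomes 2
  Position 8 ')': depth becomes 1
  Position 9 '(': depth becomes 2
  Position 10 ')': depth becomes 1
  Position 11 ')': depth becomes 0
Maximum depth reached: 5

5


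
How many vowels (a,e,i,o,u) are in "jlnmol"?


Input: jlnmol
Checking each character:
  'j' at position 0: consonant
  'l' at position 1: consonant
  'n' at position 2: consonant
  'm' at position 3: consonant
  'o' at position 4: vowel (running total: 1)
  'l' at position 5: consonant
Total vowels: 1

1


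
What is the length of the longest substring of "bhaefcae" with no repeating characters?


Input: "bhaefcae"
Sliding window (track last position of each char):
  Position 0 ('b'): window [0,0] length 1 -- new best
  Position 1 ('h'): window [0,1] length 2 -- new best
  Position 2 ('a'): window [0,2] length 3 -- new best
  Position 3 ('e'): window [0,3] length 4 -- new best
  Position 4 ('f'): window [0,4] length 5 -- new best
  Position 5 ('c'): window [0,5] length 6 -- new best
  Position 6 ('a'): repeat (last at 2), move window start to 3
  Position 6 ('a'): window [3,6] length 4
  Position 7 ('e'): repeat (last at 3), move window start to 4
  Position 7 ('e'): window [4,7] length 4
Longest substring with no repeats: "bhaefc" with length 6

6


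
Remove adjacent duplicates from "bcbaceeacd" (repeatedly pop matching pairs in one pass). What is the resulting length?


Input: bcbaceeacd
Stack-based adjacent duplicate removal:
  Read 'b': push. Stack: b
  Read 'c': push. Stack: bc
  Read 'b': push. Stack: bcb
  Read 'a': push. Stack: bcba
  Read 'c': push. Stack: bcbac
  Read 'e': push. Stack: bcbace
  Read 'e': matches stack top 'e' => pop. Stack: bcbac
  Read 'a': push. Stack: bcbaca
  Read 'c': push. Stack: bcbacac
  Read 'd': push. Stack: bcbacacd
Final stack: "bcbacacd" (length 8)

8
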